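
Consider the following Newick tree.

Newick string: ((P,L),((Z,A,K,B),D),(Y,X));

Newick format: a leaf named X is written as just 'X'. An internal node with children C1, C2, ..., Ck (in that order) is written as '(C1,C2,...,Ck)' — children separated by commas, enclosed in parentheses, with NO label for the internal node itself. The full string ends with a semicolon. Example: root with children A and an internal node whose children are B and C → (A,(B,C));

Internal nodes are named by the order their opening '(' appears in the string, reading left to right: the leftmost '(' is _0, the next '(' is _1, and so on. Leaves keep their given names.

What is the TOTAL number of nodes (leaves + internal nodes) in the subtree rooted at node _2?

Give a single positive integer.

Newick: ((P,L),((Z,A,K,B),D),(Y,X));
Locate _2: it is the '(' at position 7 (the 3rd '(' reading left to right).
Query: subtree rooted at _2
_2: subtree_size = 1 + 6
  _3: subtree_size = 1 + 4
    Z: subtree_size = 1 + 0
    A: subtree_size = 1 + 0
    K: subtree_size = 1 + 0
    B: subtree_size = 1 + 0
  D: subtree_size = 1 + 0
Total subtree size of _2: 7

Answer: 7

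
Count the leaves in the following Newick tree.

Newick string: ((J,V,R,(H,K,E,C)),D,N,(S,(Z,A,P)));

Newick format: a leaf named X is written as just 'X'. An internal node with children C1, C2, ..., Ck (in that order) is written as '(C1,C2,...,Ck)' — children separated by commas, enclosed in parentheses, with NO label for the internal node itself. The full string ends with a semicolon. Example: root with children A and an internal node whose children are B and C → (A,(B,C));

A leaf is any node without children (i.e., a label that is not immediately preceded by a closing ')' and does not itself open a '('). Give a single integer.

Answer: 13

Derivation:
Newick: ((J,V,R,(H,K,E,C)),D,N,(S,(Z,A,P)));
Scan left-to-right; a leaf is any maximal label run not followed by '(':
  pos 2: leaf 'J' → count = 1
  pos 4: leaf 'V' → count = 2
  pos 6: leaf 'R' → count = 3
  pos 9: leaf 'H' → count = 4
  pos 11: leaf 'K' → count = 5
  pos 13: leaf 'E' → count = 6
  pos 15: leaf 'C' → count = 7
  pos 19: leaf 'D' → count = 8
  pos 21: leaf 'N' → count = 9
  pos 24: leaf 'S' → count = 10
  pos 27: leaf 'Z' → count = 11
  pos 29: leaf 'A' → count = 12
  pos 31: leaf 'P' → count = 13
Total leaves: 13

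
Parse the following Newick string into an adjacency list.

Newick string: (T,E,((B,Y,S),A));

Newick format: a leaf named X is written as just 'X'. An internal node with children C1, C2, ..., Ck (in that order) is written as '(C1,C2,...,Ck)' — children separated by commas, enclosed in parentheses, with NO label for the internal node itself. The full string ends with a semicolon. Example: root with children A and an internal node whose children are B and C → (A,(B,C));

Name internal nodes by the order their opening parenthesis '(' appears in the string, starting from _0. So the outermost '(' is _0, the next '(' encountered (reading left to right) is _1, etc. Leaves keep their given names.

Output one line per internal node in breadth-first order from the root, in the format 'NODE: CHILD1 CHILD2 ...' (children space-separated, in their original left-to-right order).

Answer: _0: T E _1
_1: _2 A
_2: B Y S

Derivation:
Input: (T,E,((B,Y,S),A));
Scanning left-to-right, naming '(' by encounter order:
  pos 0: '(' -> open internal node _0 (depth 1)
  pos 5: '(' -> open internal node _1 (depth 2)
  pos 6: '(' -> open internal node _2 (depth 3)
  pos 12: ')' -> close internal node _2 (now at depth 2)
  pos 15: ')' -> close internal node _1 (now at depth 1)
  pos 16: ')' -> close internal node _0 (now at depth 0)
Total internal nodes: 3
BFS adjacency from root:
  _0: T E _1
  _1: _2 A
  _2: B Y S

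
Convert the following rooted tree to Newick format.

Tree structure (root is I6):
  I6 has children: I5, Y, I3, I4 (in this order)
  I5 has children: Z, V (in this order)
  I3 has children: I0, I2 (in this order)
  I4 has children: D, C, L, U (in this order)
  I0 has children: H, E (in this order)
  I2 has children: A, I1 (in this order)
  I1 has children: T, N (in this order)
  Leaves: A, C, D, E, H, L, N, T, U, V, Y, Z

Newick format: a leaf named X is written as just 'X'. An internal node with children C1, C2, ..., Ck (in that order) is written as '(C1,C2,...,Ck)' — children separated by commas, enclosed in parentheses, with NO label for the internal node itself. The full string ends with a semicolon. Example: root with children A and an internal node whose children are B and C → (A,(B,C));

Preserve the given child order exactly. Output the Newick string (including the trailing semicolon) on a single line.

Answer: ((Z,V),Y,((H,E),(A,(T,N))),(D,C,L,U));

Derivation:
internal I6 with children ['I5', 'Y', 'I3', 'I4']
  internal I5 with children ['Z', 'V']
    leaf 'Z' → 'Z'
    leaf 'V' → 'V'
  → '(Z,V)'
  leaf 'Y' → 'Y'
  internal I3 with children ['I0', 'I2']
    internal I0 with children ['H', 'E']
      leaf 'H' → 'H'
      leaf 'E' → 'E'
    → '(H,E)'
    internal I2 with children ['A', 'I1']
      leaf 'A' → 'A'
      internal I1 with children ['T', 'N']
        leaf 'T' → 'T'
        leaf 'N' → 'N'
      → '(T,N)'
    → '(A,(T,N))'
  → '((H,E),(A,(T,N)))'
  internal I4 with children ['D', 'C', 'L', 'U']
    leaf 'D' → 'D'
    leaf 'C' → 'C'
    leaf 'L' → 'L'
    leaf 'U' → 'U'
  → '(D,C,L,U)'
→ '((Z,V),Y,((H,E),(A,(T,N))),(D,C,L,U))'
Final: ((Z,V),Y,((H,E),(A,(T,N))),(D,C,L,U));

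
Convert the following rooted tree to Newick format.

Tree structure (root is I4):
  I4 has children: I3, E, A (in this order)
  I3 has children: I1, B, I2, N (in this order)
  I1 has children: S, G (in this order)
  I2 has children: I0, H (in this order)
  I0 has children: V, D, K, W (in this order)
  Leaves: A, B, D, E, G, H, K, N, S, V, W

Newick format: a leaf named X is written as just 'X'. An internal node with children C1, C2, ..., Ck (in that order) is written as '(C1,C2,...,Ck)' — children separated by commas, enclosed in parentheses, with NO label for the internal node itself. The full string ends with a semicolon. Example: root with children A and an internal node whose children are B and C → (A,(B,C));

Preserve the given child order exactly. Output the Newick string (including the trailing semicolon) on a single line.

Answer: (((S,G),B,((V,D,K,W),H),N),E,A);

Derivation:
internal I4 with children ['I3', 'E', 'A']
  internal I3 with children ['I1', 'B', 'I2', 'N']
    internal I1 with children ['S', 'G']
      leaf 'S' → 'S'
      leaf 'G' → 'G'
    → '(S,G)'
    leaf 'B' → 'B'
    internal I2 with children ['I0', 'H']
      internal I0 with children ['V', 'D', 'K', 'W']
        leaf 'V' → 'V'
        leaf 'D' → 'D'
        leaf 'K' → 'K'
        leaf 'W' → 'W'
      → '(V,D,K,W)'
      leaf 'H' → 'H'
    → '((V,D,K,W),H)'
    leaf 'N' → 'N'
  → '((S,G),B,((V,D,K,W),H),N)'
  leaf 'E' → 'E'
  leaf 'A' → 'A'
→ '(((S,G),B,((V,D,K,W),H),N),E,A)'
Final: (((S,G),B,((V,D,K,W),H),N),E,A);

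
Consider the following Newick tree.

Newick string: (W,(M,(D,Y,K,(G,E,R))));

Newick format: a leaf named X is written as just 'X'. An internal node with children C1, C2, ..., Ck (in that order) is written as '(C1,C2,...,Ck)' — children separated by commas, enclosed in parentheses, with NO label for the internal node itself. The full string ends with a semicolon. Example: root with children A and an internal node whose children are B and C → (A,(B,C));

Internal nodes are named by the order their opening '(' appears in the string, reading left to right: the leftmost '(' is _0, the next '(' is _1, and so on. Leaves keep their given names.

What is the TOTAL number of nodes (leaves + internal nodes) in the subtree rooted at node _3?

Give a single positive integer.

Answer: 4

Derivation:
Newick: (W,(M,(D,Y,K,(G,E,R))));
Locate _3: it is the '(' at position 13 (the 4th '(' reading left to right).
Query: subtree rooted at _3
_3: subtree_size = 1 + 3
  G: subtree_size = 1 + 0
  E: subtree_size = 1 + 0
  R: subtree_size = 1 + 0
Total subtree size of _3: 4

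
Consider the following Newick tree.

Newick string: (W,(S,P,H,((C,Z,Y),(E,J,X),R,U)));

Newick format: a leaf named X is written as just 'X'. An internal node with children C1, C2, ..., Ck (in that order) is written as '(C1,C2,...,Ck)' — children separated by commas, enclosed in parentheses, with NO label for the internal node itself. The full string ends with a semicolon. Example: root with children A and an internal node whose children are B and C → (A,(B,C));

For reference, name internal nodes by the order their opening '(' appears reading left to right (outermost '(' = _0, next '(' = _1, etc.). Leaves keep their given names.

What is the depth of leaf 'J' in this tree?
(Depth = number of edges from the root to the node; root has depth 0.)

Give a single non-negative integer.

Newick: (W,(S,P,H,((C,Z,Y),(E,J,X),R,U)));
Naming internals by '(' encounter order: outermost '(' = _0, next = _1, ...
Query node: J
Path from root: _0 -> _1 -> _2 -> _4 -> J
Depth of J: 4 (number of edges from root)

Answer: 4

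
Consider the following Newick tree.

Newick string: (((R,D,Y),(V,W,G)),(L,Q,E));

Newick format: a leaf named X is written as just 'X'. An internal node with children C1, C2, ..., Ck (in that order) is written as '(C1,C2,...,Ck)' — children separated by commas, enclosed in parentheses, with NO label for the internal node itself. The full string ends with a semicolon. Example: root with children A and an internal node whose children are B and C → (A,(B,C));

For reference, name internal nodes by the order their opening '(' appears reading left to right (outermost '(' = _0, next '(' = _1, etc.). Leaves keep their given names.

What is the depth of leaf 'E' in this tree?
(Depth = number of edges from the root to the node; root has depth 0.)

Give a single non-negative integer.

Answer: 2

Derivation:
Newick: (((R,D,Y),(V,W,G)),(L,Q,E));
Naming internals by '(' encounter order: outermost '(' = _0, next = _1, ...
Query node: E
Path from root: _0 -> _4 -> E
Depth of E: 2 (number of edges from root)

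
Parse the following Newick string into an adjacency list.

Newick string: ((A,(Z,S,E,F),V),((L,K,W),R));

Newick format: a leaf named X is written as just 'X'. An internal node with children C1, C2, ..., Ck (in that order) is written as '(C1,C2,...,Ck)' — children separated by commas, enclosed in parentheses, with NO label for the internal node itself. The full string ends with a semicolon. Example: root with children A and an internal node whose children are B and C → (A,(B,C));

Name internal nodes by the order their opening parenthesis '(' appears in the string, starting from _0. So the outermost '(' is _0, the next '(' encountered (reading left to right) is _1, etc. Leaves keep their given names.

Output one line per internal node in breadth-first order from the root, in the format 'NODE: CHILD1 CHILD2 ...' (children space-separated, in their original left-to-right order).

Answer: _0: _1 _3
_1: A _2 V
_3: _4 R
_2: Z S E F
_4: L K W

Derivation:
Input: ((A,(Z,S,E,F),V),((L,K,W),R));
Scanning left-to-right, naming '(' by encounter order:
  pos 0: '(' -> open internal node _0 (depth 1)
  pos 1: '(' -> open internal node _1 (depth 2)
  pos 4: '(' -> open internal node _2 (depth 3)
  pos 12: ')' -> close internal node _2 (now at depth 2)
  pos 15: ')' -> close internal node _1 (now at depth 1)
  pos 17: '(' -> open internal node _3 (depth 2)
  pos 18: '(' -> open internal node _4 (depth 3)
  pos 24: ')' -> close internal node _4 (now at depth 2)
  pos 27: ')' -> close internal node _3 (now at depth 1)
  pos 28: ')' -> close internal node _0 (now at depth 0)
Total internal nodes: 5
BFS adjacency from root:
  _0: _1 _3
  _1: A _2 V
  _3: _4 R
  _2: Z S E F
  _4: L K W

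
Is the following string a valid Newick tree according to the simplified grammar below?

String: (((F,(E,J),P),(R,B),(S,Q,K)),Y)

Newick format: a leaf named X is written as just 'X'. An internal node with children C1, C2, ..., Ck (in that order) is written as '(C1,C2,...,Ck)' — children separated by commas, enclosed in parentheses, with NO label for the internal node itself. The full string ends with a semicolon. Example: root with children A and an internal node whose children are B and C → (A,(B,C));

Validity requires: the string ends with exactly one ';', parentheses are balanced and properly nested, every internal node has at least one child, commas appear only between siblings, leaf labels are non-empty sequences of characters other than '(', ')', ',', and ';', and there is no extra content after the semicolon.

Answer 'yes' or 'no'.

Answer: no

Derivation:
Input: (((F,(E,J),P),(R,B),(S,Q,K)),Y)
Paren balance: 6 '(' vs 6 ')' OK
Ends with single ';': False
Full parse: FAILS (must end with ;)
Valid: False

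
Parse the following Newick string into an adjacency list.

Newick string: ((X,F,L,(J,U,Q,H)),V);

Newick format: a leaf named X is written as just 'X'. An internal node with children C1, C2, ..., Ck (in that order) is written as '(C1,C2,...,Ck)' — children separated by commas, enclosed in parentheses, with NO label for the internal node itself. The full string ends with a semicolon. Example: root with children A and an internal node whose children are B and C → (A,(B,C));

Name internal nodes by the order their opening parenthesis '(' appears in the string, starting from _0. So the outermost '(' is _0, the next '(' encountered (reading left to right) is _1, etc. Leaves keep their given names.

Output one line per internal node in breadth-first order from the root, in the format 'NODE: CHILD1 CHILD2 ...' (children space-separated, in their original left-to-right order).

Input: ((X,F,L,(J,U,Q,H)),V);
Scanning left-to-right, naming '(' by encounter order:
  pos 0: '(' -> open internal node _0 (depth 1)
  pos 1: '(' -> open internal node _1 (depth 2)
  pos 8: '(' -> open internal node _2 (depth 3)
  pos 16: ')' -> close internal node _2 (now at depth 2)
  pos 17: ')' -> close internal node _1 (now at depth 1)
  pos 20: ')' -> close internal node _0 (now at depth 0)
Total internal nodes: 3
BFS adjacency from root:
  _0: _1 V
  _1: X F L _2
  _2: J U Q H

Answer: _0: _1 V
_1: X F L _2
_2: J U Q H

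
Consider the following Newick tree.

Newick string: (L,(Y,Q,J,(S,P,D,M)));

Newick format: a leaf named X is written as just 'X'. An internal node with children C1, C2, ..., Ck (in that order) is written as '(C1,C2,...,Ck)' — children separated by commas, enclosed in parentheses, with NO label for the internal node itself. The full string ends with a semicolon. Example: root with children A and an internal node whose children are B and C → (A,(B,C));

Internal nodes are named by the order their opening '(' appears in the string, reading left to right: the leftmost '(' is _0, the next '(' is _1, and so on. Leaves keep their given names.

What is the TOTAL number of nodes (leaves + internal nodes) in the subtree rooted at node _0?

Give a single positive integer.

Newick: (L,(Y,Q,J,(S,P,D,M)));
Locate _0: it is the '(' at position 0 (the 1st '(' reading left to right).
Query: subtree rooted at _0
_0: subtree_size = 1 + 10
  L: subtree_size = 1 + 0
  _1: subtree_size = 1 + 8
    Y: subtree_size = 1 + 0
    Q: subtree_size = 1 + 0
    J: subtree_size = 1 + 0
    _2: subtree_size = 1 + 4
      S: subtree_size = 1 + 0
      P: subtree_size = 1 + 0
      D: subtree_size = 1 + 0
      M: subtree_size = 1 + 0
Total subtree size of _0: 11

Answer: 11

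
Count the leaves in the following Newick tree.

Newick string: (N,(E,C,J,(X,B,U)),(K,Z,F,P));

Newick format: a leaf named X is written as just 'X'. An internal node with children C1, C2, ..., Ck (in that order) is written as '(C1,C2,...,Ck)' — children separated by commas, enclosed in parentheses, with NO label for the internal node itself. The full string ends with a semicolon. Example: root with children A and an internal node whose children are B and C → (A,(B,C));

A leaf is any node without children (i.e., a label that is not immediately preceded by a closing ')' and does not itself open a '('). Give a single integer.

Newick: (N,(E,C,J,(X,B,U)),(K,Z,F,P));
Scan left-to-right; a leaf is any maximal label run not followed by '(':
  pos 1: leaf 'N' → count = 1
  pos 4: leaf 'E' → count = 2
  pos 6: leaf 'C' → count = 3
  pos 8: leaf 'J' → count = 4
  pos 11: leaf 'X' → count = 5
  pos 13: leaf 'B' → count = 6
  pos 15: leaf 'U' → count = 7
  pos 20: leaf 'K' → count = 8
  pos 22: leaf 'Z' → count = 9
  pos 24: leaf 'F' → count = 10
  pos 26: leaf 'P' → count = 11
Total leaves: 11

Answer: 11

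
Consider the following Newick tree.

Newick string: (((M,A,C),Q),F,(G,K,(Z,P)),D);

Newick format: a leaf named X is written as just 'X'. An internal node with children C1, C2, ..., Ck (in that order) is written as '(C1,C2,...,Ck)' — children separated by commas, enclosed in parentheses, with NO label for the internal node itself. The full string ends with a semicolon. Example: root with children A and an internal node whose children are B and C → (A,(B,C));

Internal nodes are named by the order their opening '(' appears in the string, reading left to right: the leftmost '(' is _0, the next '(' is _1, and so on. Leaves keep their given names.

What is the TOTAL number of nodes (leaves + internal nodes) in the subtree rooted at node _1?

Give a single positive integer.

Answer: 6

Derivation:
Newick: (((M,A,C),Q),F,(G,K,(Z,P)),D);
Locate _1: it is the '(' at position 1 (the 2nd '(' reading left to right).
Query: subtree rooted at _1
_1: subtree_size = 1 + 5
  _2: subtree_size = 1 + 3
    M: subtree_size = 1 + 0
    A: subtree_size = 1 + 0
    C: subtree_size = 1 + 0
  Q: subtree_size = 1 + 0
Total subtree size of _1: 6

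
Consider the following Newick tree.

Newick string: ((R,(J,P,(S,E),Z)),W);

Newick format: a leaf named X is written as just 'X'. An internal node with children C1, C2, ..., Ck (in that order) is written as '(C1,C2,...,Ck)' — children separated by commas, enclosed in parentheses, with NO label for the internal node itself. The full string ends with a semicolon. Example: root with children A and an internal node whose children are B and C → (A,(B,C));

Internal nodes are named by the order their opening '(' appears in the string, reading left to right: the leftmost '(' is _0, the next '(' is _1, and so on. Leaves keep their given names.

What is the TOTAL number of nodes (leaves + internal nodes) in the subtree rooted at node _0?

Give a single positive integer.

Answer: 11

Derivation:
Newick: ((R,(J,P,(S,E),Z)),W);
Locate _0: it is the '(' at position 0 (the 1st '(' reading left to right).
Query: subtree rooted at _0
_0: subtree_size = 1 + 10
  _1: subtree_size = 1 + 8
    R: subtree_size = 1 + 0
    _2: subtree_size = 1 + 6
      J: subtree_size = 1 + 0
      P: subtree_size = 1 + 0
      _3: subtree_size = 1 + 2
        S: subtree_size = 1 + 0
        E: subtree_size = 1 + 0
      Z: subtree_size = 1 + 0
  W: subtree_size = 1 + 0
Total subtree size of _0: 11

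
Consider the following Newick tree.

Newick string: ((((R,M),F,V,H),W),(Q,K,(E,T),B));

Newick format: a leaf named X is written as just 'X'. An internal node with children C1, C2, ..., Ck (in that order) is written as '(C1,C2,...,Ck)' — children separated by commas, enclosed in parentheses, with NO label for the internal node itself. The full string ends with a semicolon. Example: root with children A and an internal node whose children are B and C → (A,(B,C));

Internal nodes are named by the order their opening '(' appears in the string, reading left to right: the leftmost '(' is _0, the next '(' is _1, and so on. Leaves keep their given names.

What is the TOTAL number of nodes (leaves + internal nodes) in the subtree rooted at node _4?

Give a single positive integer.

Newick: ((((R,M),F,V,H),W),(Q,K,(E,T),B));
Locate _4: it is the '(' at position 19 (the 5th '(' reading left to right).
Query: subtree rooted at _4
_4: subtree_size = 1 + 6
  Q: subtree_size = 1 + 0
  K: subtree_size = 1 + 0
  _5: subtree_size = 1 + 2
    E: subtree_size = 1 + 0
    T: subtree_size = 1 + 0
  B: subtree_size = 1 + 0
Total subtree size of _4: 7

Answer: 7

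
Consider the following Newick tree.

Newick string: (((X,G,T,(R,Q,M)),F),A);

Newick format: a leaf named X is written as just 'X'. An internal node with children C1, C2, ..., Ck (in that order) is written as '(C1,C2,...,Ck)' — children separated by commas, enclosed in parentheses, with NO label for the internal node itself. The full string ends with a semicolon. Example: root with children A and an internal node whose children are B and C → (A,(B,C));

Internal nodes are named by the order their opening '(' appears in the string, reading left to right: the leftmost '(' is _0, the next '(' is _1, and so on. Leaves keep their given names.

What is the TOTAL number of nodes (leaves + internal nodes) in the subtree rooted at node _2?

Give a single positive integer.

Answer: 8

Derivation:
Newick: (((X,G,T,(R,Q,M)),F),A);
Locate _2: it is the '(' at position 2 (the 3rd '(' reading left to right).
Query: subtree rooted at _2
_2: subtree_size = 1 + 7
  X: subtree_size = 1 + 0
  G: subtree_size = 1 + 0
  T: subtree_size = 1 + 0
  _3: subtree_size = 1 + 3
    R: subtree_size = 1 + 0
    Q: subtree_size = 1 + 0
    M: subtree_size = 1 + 0
Total subtree size of _2: 8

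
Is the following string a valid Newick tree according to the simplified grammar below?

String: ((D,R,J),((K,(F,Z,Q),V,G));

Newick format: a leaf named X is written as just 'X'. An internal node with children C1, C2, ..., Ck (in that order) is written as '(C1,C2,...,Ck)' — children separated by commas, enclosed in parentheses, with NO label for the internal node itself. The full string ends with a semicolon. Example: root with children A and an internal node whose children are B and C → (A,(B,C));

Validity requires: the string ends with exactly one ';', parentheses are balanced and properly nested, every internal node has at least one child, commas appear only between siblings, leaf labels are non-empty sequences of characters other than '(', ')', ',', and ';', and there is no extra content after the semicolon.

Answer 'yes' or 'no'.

Input: ((D,R,J),((K,(F,Z,Q),V,G));
Paren balance: 5 '(' vs 4 ')' MISMATCH
Ends with single ';': True
Full parse: FAILS (expected , or ) at pos 26)
Valid: False

Answer: no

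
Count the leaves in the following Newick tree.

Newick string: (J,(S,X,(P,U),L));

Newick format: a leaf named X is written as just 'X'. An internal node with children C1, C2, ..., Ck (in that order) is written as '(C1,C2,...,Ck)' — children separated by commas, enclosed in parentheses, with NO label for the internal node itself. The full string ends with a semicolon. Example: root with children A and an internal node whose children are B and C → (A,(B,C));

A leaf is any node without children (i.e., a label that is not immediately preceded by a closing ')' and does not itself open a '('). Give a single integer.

Newick: (J,(S,X,(P,U),L));
Scan left-to-right; a leaf is any maximal label run not followed by '(':
  pos 1: leaf 'J' → count = 1
  pos 4: leaf 'S' → count = 2
  pos 6: leaf 'X' → count = 3
  pos 9: leaf 'P' → count = 4
  pos 11: leaf 'U' → count = 5
  pos 14: leaf 'L' → count = 6
Total leaves: 6

Answer: 6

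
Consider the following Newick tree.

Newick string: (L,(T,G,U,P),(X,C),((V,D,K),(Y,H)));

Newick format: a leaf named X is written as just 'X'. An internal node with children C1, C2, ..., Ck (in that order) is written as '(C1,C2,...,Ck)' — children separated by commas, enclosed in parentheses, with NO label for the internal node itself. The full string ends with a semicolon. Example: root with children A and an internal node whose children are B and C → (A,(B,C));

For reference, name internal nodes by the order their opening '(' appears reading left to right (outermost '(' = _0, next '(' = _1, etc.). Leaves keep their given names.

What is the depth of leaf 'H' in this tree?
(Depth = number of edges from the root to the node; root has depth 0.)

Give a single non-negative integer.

Newick: (L,(T,G,U,P),(X,C),((V,D,K),(Y,H)));
Naming internals by '(' encounter order: outermost '(' = _0, next = _1, ...
Query node: H
Path from root: _0 -> _3 -> _5 -> H
Depth of H: 3 (number of edges from root)

Answer: 3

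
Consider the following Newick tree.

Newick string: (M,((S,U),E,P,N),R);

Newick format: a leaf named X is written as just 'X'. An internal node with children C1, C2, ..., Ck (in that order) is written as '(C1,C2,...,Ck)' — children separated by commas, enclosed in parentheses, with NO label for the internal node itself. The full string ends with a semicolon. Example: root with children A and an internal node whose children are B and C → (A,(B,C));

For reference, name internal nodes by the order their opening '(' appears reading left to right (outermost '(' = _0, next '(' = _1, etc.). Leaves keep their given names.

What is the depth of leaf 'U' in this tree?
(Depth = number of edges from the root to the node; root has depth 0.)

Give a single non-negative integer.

Newick: (M,((S,U),E,P,N),R);
Naming internals by '(' encounter order: outermost '(' = _0, next = _1, ...
Query node: U
Path from root: _0 -> _1 -> _2 -> U
Depth of U: 3 (number of edges from root)

Answer: 3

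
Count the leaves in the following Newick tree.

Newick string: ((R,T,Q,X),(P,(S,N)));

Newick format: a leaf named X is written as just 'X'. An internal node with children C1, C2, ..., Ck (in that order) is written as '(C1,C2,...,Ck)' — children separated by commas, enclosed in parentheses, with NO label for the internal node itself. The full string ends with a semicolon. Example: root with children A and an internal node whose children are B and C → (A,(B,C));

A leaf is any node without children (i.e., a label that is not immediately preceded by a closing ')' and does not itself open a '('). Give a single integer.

Newick: ((R,T,Q,X),(P,(S,N)));
Scan left-to-right; a leaf is any maximal label run not followed by '(':
  pos 2: leaf 'R' → count = 1
  pos 4: leaf 'T' → count = 2
  pos 6: leaf 'Q' → count = 3
  pos 8: leaf 'X' → count = 4
  pos 12: leaf 'P' → count = 5
  pos 15: leaf 'S' → count = 6
  pos 17: leaf 'N' → count = 7
Total leaves: 7

Answer: 7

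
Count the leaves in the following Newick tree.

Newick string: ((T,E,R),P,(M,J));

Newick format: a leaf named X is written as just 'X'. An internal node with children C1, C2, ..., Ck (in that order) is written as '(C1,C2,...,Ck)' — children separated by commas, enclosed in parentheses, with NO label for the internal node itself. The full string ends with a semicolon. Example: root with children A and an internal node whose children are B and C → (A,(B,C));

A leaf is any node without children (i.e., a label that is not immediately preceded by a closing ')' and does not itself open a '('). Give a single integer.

Newick: ((T,E,R),P,(M,J));
Scan left-to-right; a leaf is any maximal label run not followed by '(':
  pos 2: leaf 'T' → count = 1
  pos 4: leaf 'E' → count = 2
  pos 6: leaf 'R' → count = 3
  pos 9: leaf 'P' → count = 4
  pos 12: leaf 'M' → count = 5
  pos 14: leaf 'J' → count = 6
Total leaves: 6

Answer: 6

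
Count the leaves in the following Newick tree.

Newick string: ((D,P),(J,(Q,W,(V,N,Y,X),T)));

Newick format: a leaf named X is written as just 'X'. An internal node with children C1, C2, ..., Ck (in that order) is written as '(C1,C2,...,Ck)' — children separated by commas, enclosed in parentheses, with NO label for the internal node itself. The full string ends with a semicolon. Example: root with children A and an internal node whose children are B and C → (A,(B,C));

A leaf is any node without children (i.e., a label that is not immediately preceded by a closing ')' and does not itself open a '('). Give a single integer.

Answer: 10

Derivation:
Newick: ((D,P),(J,(Q,W,(V,N,Y,X),T)));
Scan left-to-right; a leaf is any maximal label run not followed by '(':
  pos 2: leaf 'D' → count = 1
  pos 4: leaf 'P' → count = 2
  pos 8: leaf 'J' → count = 3
  pos 11: leaf 'Q' → count = 4
  pos 13: leaf 'W' → count = 5
  pos 16: leaf 'V' → count = 6
  pos 18: leaf 'N' → count = 7
  pos 20: leaf 'Y' → count = 8
  pos 22: leaf 'X' → count = 9
  pos 25: leaf 'T' → count = 10
Total leaves: 10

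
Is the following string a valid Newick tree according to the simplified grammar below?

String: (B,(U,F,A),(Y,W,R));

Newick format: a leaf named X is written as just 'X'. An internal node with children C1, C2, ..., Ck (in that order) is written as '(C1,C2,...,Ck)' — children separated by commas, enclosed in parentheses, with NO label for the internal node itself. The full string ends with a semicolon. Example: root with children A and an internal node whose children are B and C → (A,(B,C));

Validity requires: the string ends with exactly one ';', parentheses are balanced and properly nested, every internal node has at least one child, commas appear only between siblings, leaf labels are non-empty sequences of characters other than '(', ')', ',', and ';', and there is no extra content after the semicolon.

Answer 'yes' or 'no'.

Input: (B,(U,F,A),(Y,W,R));
Paren balance: 3 '(' vs 3 ')' OK
Ends with single ';': True
Full parse: OK
Valid: True

Answer: yes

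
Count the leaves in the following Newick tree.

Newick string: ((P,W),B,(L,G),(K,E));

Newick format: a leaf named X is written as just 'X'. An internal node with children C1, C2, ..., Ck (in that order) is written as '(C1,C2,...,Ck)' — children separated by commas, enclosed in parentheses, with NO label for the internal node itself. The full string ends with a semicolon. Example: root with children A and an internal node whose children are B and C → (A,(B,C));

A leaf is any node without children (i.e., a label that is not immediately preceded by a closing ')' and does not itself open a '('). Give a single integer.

Answer: 7

Derivation:
Newick: ((P,W),B,(L,G),(K,E));
Scan left-to-right; a leaf is any maximal label run not followed by '(':
  pos 2: leaf 'P' → count = 1
  pos 4: leaf 'W' → count = 2
  pos 7: leaf 'B' → count = 3
  pos 10: leaf 'L' → count = 4
  pos 12: leaf 'G' → count = 5
  pos 16: leaf 'K' → count = 6
  pos 18: leaf 'E' → count = 7
Total leaves: 7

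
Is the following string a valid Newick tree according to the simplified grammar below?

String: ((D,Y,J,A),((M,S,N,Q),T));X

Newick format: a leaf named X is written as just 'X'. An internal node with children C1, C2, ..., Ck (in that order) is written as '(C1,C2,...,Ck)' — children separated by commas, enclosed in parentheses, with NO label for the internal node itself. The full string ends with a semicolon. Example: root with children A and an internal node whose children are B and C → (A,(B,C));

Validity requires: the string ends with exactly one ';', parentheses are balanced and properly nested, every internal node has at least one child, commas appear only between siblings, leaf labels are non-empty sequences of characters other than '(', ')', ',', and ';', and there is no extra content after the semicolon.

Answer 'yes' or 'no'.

Answer: no

Derivation:
Input: ((D,Y,J,A),((M,S,N,Q),T));X
Paren balance: 4 '(' vs 4 ')' OK
Ends with single ';': False
Full parse: FAILS (must end with ;)
Valid: False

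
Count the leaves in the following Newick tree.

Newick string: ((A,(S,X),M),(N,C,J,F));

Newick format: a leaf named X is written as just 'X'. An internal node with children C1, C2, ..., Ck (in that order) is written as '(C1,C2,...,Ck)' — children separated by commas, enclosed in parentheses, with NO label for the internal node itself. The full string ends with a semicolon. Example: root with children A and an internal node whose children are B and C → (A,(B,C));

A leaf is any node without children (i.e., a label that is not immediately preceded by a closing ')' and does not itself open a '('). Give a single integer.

Answer: 8

Derivation:
Newick: ((A,(S,X),M),(N,C,J,F));
Scan left-to-right; a leaf is any maximal label run not followed by '(':
  pos 2: leaf 'A' → count = 1
  pos 5: leaf 'S' → count = 2
  pos 7: leaf 'X' → count = 3
  pos 10: leaf 'M' → count = 4
  pos 14: leaf 'N' → count = 5
  pos 16: leaf 'C' → count = 6
  pos 18: leaf 'J' → count = 7
  pos 20: leaf 'F' → count = 8
Total leaves: 8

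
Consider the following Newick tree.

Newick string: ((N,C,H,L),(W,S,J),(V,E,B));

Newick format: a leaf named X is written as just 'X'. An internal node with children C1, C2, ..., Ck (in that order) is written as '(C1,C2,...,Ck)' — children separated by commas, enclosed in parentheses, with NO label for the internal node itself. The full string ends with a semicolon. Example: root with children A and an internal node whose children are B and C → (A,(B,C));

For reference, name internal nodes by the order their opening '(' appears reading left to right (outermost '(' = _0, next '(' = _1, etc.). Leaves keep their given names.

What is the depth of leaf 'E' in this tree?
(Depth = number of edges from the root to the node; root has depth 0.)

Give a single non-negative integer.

Answer: 2

Derivation:
Newick: ((N,C,H,L),(W,S,J),(V,E,B));
Naming internals by '(' encounter order: outermost '(' = _0, next = _1, ...
Query node: E
Path from root: _0 -> _3 -> E
Depth of E: 2 (number of edges from root)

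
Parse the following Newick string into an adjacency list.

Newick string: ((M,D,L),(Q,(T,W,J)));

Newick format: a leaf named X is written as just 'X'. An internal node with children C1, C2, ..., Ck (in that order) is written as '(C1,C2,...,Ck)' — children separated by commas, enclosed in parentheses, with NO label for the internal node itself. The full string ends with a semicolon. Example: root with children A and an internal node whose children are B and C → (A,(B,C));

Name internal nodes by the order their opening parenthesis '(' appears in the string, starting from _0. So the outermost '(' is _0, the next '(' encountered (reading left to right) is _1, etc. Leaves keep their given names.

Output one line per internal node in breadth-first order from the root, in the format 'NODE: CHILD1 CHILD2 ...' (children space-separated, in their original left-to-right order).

Input: ((M,D,L),(Q,(T,W,J)));
Scanning left-to-right, naming '(' by encounter order:
  pos 0: '(' -> open internal node _0 (depth 1)
  pos 1: '(' -> open internal node _1 (depth 2)
  pos 7: ')' -> close internal node _1 (now at depth 1)
  pos 9: '(' -> open internal node _2 (depth 2)
  pos 12: '(' -> open internal node _3 (depth 3)
  pos 18: ')' -> close internal node _3 (now at depth 2)
  pos 19: ')' -> close internal node _2 (now at depth 1)
  pos 20: ')' -> close internal node _0 (now at depth 0)
Total internal nodes: 4
BFS adjacency from root:
  _0: _1 _2
  _1: M D L
  _2: Q _3
  _3: T W J

Answer: _0: _1 _2
_1: M D L
_2: Q _3
_3: T W J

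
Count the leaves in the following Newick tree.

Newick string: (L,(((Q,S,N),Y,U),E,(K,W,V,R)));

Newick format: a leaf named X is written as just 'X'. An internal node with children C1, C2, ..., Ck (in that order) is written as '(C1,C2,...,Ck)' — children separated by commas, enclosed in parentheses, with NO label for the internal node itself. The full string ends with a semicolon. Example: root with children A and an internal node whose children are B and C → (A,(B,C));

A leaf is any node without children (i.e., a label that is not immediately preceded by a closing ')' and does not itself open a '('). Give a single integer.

Answer: 11

Derivation:
Newick: (L,(((Q,S,N),Y,U),E,(K,W,V,R)));
Scan left-to-right; a leaf is any maximal label run not followed by '(':
  pos 1: leaf 'L' → count = 1
  pos 6: leaf 'Q' → count = 2
  pos 8: leaf 'S' → count = 3
  pos 10: leaf 'N' → count = 4
  pos 13: leaf 'Y' → count = 5
  pos 15: leaf 'U' → count = 6
  pos 18: leaf 'E' → count = 7
  pos 21: leaf 'K' → count = 8
  pos 23: leaf 'W' → count = 9
  pos 25: leaf 'V' → count = 10
  pos 27: leaf 'R' → count = 11
Total leaves: 11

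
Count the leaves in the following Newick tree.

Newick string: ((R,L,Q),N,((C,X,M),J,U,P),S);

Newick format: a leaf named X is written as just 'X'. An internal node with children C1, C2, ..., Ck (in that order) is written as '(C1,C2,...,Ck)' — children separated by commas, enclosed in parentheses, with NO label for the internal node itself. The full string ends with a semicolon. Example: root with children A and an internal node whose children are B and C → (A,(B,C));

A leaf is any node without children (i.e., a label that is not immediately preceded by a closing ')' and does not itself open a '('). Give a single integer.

Answer: 11

Derivation:
Newick: ((R,L,Q),N,((C,X,M),J,U,P),S);
Scan left-to-right; a leaf is any maximal label run not followed by '(':
  pos 2: leaf 'R' → count = 1
  pos 4: leaf 'L' → count = 2
  pos 6: leaf 'Q' → count = 3
  pos 9: leaf 'N' → count = 4
  pos 13: leaf 'C' → count = 5
  pos 15: leaf 'X' → count = 6
  pos 17: leaf 'M' → count = 7
  pos 20: leaf 'J' → count = 8
  pos 22: leaf 'U' → count = 9
  pos 24: leaf 'P' → count = 10
  pos 27: leaf 'S' → count = 11
Total leaves: 11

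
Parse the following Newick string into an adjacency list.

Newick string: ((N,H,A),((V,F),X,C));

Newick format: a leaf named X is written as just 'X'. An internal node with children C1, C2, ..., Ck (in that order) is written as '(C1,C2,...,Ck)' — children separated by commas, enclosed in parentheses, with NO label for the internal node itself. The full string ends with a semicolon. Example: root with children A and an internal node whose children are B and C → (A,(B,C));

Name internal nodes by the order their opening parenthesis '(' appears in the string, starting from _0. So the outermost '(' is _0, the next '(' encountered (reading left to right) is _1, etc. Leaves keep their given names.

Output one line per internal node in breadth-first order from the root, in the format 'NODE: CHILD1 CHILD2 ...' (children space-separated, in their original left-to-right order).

Answer: _0: _1 _2
_1: N H A
_2: _3 X C
_3: V F

Derivation:
Input: ((N,H,A),((V,F),X,C));
Scanning left-to-right, naming '(' by encounter order:
  pos 0: '(' -> open internal node _0 (depth 1)
  pos 1: '(' -> open internal node _1 (depth 2)
  pos 7: ')' -> close internal node _1 (now at depth 1)
  pos 9: '(' -> open internal node _2 (depth 2)
  pos 10: '(' -> open internal node _3 (depth 3)
  pos 14: ')' -> close internal node _3 (now at depth 2)
  pos 19: ')' -> close internal node _2 (now at depth 1)
  pos 20: ')' -> close internal node _0 (now at depth 0)
Total internal nodes: 4
BFS adjacency from root:
  _0: _1 _2
  _1: N H A
  _2: _3 X C
  _3: V F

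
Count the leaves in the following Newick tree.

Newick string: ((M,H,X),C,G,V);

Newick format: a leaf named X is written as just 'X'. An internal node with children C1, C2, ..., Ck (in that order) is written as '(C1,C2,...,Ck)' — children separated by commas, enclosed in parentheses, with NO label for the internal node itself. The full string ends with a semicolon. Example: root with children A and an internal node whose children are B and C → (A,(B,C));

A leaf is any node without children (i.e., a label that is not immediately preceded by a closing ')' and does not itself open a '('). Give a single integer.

Answer: 6

Derivation:
Newick: ((M,H,X),C,G,V);
Scan left-to-right; a leaf is any maximal label run not followed by '(':
  pos 2: leaf 'M' → count = 1
  pos 4: leaf 'H' → count = 2
  pos 6: leaf 'X' → count = 3
  pos 9: leaf 'C' → count = 4
  pos 11: leaf 'G' → count = 5
  pos 13: leaf 'V' → count = 6
Total leaves: 6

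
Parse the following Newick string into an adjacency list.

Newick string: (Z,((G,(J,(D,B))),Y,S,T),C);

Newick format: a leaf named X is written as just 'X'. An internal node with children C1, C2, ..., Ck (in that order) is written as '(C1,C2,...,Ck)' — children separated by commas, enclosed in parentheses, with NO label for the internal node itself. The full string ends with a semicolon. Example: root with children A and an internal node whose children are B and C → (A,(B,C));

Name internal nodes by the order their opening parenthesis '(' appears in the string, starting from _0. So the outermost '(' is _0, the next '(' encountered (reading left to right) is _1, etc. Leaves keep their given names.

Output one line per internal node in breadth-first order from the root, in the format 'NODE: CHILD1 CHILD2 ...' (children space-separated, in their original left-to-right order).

Input: (Z,((G,(J,(D,B))),Y,S,T),C);
Scanning left-to-right, naming '(' by encounter order:
  pos 0: '(' -> open internal node _0 (depth 1)
  pos 3: '(' -> open internal node _1 (depth 2)
  pos 4: '(' -> open internal node _2 (depth 3)
  pos 7: '(' -> open internal node _3 (depth 4)
  pos 10: '(' -> open internal node _4 (depth 5)
  pos 14: ')' -> close internal node _4 (now at depth 4)
  pos 15: ')' -> close internal node _3 (now at depth 3)
  pos 16: ')' -> close internal node _2 (now at depth 2)
  pos 23: ')' -> close internal node _1 (now at depth 1)
  pos 26: ')' -> close internal node _0 (now at depth 0)
Total internal nodes: 5
BFS adjacency from root:
  _0: Z _1 C
  _1: _2 Y S T
  _2: G _3
  _3: J _4
  _4: D B

Answer: _0: Z _1 C
_1: _2 Y S T
_2: G _3
_3: J _4
_4: D B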